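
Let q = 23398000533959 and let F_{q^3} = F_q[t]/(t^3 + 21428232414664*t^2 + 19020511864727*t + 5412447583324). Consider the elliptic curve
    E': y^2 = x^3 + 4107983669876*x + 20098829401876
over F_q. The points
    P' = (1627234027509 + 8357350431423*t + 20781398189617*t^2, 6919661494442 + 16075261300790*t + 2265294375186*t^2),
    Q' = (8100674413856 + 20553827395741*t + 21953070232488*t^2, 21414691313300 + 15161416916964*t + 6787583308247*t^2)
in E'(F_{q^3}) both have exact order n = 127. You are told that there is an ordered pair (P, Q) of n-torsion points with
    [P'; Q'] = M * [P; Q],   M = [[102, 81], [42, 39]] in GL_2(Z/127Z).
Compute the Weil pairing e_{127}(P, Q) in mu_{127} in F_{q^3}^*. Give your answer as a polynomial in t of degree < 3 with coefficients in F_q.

The 127-Weil pairing on E[127] over F_{23398000533959} is alternating-bilinear: e_{127}(P',Q') = e_{127}(P,Q)^det(M).
Inverting 68 mod 127: 99. Thus e_{127}(P,Q) = e(P',Q')^{99}.
Run Miller on y^2=x^3+4107983669876*x+20098829401876 over F_{23398000533959}: ladder 1111111 (7 bits); e = f_P(D_Q)/f_Q(D_P).
Miller gives e_{127}(P',Q') = 20176127133211 + 10568931839370*t + 11992340154136*t^2 in F_{23398000533959^3}.
Finally e_{127}(P,Q) = 597295943546 + 5777635900679*t + 17803540247559*t^2.

597295943546 + 5777635900679*t + 17803540247559*t^2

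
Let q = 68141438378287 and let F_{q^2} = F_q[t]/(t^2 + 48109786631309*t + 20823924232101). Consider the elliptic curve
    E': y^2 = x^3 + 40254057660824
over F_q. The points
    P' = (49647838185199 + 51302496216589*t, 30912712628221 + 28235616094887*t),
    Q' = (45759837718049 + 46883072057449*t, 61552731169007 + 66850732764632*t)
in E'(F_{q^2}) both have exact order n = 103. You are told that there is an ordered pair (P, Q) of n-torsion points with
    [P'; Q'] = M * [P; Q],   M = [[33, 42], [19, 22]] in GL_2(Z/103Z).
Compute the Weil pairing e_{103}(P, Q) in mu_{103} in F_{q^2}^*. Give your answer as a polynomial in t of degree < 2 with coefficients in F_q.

e_{103}(aP+bQ,cP+dQ) = e_{103}(P,Q)^(ad-bc); with (a,b,c,d)=(33,42,19,22) this gives the det-103 law.
det M = 33*22 - 42*19 = -72 = 31 (mod 103); 31^{-1} = 10 (mod 103).
7-bit Miller (1100111) on E'/F_{68141438378287} with a'=0, b'=40254057660824: accumulate tangent/chord ratios at Q'+S and P'+S'.
Result: e(P',Q') = 34006608303375 + 53456960768846*t.
e_{103}(P,Q) = (34006608303375 + 53456960768846*t)^{10} = 16722893120491 + 3630409062063*t.

16722893120491 + 3630409062063*t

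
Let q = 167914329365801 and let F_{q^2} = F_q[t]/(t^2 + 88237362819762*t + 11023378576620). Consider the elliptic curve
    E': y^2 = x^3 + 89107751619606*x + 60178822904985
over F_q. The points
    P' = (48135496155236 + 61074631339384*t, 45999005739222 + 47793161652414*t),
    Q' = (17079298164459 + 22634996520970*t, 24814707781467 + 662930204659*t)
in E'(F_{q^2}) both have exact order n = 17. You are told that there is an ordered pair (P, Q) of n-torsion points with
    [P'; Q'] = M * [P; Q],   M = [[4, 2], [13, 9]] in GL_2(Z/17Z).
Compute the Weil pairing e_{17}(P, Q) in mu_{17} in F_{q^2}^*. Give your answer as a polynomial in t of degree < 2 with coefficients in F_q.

Alternating bilinearity on E[17] (values in mu_{17} in F_{167914329365801^2}) gives e(P',Q') = e(P,Q)^det(M).
Hence e(P,Q) = e(P',Q')^{12} where 12 = 10^{-1} mod 17.
5-bit Miller (10001) on E'/F_{167914329365801} with a'=89107751619606, b'=60178822904985: accumulate tangent/chord ratios at Q'+S and P'+S'.
f_P(D_Q)/f_Q(D_P) = 41546500361739 + 132546539951972*t.
Thus e_{17}(P,Q) = 770530086256 + 150313146251761*t.

770530086256 + 150313146251761*t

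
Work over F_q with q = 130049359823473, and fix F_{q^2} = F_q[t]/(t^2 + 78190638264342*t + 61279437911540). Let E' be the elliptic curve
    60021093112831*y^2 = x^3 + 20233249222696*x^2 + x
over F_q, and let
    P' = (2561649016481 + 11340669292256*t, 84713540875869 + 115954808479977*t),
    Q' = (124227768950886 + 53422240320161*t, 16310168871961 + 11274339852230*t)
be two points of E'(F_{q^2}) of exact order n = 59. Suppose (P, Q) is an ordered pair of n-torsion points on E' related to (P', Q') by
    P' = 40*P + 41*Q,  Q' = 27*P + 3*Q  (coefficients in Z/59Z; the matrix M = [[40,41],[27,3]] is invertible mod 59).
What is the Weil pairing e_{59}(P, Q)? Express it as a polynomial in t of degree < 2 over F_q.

61914155693631 + 13218526153662*t

e_{59} is bilinear + alternating on E[59], so e_{59}(40*P + 41*Q, 27*P + 3*Q) = e_{59}(P,Q)^(40*3-41*27).
40*3 - 41*27 = -987; reduced mod 59: det = 16, inverse 48.
Montgomery->Weierstrass: x_W = 8858021584462*x+48532027625192, y_W=8858021584462*y on F_{130049359823473}; lands on y^2=x^3+114139139944854*x+42741690126716.
n = 59 = (111011)_2 (6 bits, wt 5); accumulate f_{59,P'}(Q'+S)/f_{59,P'}(S) along the 5-step ladder.
f_P(D_Q)/f_Q(D_P) = 71184684438163 + 13356476130465*t.
Raise to 48: e(P,Q) = 61914155693631 + 13218526153662*t in mu_{59}.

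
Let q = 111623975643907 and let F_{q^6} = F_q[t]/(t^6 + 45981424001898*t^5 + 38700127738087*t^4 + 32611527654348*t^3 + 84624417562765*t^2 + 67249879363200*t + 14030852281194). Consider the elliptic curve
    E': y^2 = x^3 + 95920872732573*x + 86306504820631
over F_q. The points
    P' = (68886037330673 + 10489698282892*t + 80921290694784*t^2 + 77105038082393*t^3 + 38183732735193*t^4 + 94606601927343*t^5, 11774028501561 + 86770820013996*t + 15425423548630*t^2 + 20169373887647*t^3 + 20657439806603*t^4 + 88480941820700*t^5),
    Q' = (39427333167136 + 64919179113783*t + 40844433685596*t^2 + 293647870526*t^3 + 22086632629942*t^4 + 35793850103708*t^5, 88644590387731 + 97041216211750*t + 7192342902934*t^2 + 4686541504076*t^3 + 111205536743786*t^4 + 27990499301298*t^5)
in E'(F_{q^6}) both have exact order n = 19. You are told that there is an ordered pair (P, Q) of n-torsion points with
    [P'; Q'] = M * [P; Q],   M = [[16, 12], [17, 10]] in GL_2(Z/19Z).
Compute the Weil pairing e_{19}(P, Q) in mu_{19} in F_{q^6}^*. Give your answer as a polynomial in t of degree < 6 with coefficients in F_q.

Since e_{19}(P,P)=e_{19}(Q,Q)=1 and e_{19}(Q,P)=e_{19}(P,Q)^{-1}, expanding e_{19}(16*P + 12*Q,17*P + 10*Q) leaves e(P,Q)^det(M).
16*10 - 12*17 = -44; reduced mod 19: det = 13, inverse 3.
n = 19 = (10011)_2 (5 bits, wt 3); accumulate f_{19,P'}(Q'+S)/f_{19,P'}(S) along the 4-step ladder.
Result: e(P',Q') = 60105227512156 + 71749905544630*t + 97481502687560*t^2 + 60342565377648*t^3 + 49858476957705*t^4 + 57926089518996*t^5.
Hence e(P,Q) = 10478023903448 + 86140990491956*t + 25896075251726*t^2 + 81574024009907*t^3 + 109903522503699*t^4 + 61974286629914*t^5 in F_{111623975643907^6}^*.

10478023903448 + 86140990491956*t + 25896075251726*t^2 + 81574024009907*t^3 + 109903522503699*t^4 + 61974286629914*t^5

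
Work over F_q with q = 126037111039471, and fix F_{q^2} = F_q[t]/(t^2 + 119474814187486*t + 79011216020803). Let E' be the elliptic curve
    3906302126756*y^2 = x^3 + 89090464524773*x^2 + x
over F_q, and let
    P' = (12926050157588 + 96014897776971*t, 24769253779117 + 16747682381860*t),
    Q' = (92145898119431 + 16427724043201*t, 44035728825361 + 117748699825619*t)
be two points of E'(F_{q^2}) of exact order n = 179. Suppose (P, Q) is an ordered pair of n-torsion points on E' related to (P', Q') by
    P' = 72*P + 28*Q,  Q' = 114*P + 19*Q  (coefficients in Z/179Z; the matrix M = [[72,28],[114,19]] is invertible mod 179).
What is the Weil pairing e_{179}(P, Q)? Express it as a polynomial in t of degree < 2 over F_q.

e_{179} is bilinear + alternating on E[179], so e_{179}(72*P + 28*Q, 114*P + 19*Q) = e_{179}(P,Q)^(72*19-28*114).
72*19 - 28*114 = -1824; reduced mod 179: det = 145, inverse 100.
Undo Montgomery via alpha=12178619251422, beta=48195879543273: (a',b')=(52529096350989,47790199930039) over F_{126037111039471}.
Build f_{179,P'} and f_{179,Q'} via the 8-bit ladder of 179=10110011_2; evaluate at shifted divisors; quotient in F_{126037111039471^2}.
Result: e(P',Q') = 72040323658322 + 21720460723150*t.
Raise to 100: e(P,Q) = 120830659746297 + 67559959441384*t in mu_{179}.

120830659746297 + 67559959441384*t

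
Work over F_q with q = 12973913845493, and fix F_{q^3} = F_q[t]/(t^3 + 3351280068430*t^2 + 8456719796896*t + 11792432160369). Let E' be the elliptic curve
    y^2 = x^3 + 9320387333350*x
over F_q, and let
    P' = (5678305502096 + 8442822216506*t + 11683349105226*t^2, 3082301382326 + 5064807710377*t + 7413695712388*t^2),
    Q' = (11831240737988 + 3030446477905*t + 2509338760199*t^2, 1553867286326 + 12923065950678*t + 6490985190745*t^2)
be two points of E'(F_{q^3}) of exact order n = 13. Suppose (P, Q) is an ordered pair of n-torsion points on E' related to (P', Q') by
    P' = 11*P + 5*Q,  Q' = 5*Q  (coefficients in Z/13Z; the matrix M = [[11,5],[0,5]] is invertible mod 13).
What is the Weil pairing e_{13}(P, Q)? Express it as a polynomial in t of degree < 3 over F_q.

Alternating bilinearity on E[13] (values in mu_{13} in F_{12973913845493^3}) gives e(P',Q') = e(P,Q)^det(M).
det M = 11*5 - 5*0 = 55 = 3 (mod 13); 3^{-1} = 9 (mod 13).
n = 13 = (1101)_2 (4 bits, wt 3); accumulate f_{13,P'}(Q'+S)/f_{13,P'}(S) along the 3-step ladder.
The quotient is 11946647152127 + 5802367093*t + 8086948140958*t^2.
e_{13}(P,Q) = (11946647152127 + 5802367093*t + 8086948140958*t^2)^{9} = 6155061549224 + 8643234253561*t + 1896970069167*t^2.

6155061549224 + 8643234253561*t + 1896970069167*t^2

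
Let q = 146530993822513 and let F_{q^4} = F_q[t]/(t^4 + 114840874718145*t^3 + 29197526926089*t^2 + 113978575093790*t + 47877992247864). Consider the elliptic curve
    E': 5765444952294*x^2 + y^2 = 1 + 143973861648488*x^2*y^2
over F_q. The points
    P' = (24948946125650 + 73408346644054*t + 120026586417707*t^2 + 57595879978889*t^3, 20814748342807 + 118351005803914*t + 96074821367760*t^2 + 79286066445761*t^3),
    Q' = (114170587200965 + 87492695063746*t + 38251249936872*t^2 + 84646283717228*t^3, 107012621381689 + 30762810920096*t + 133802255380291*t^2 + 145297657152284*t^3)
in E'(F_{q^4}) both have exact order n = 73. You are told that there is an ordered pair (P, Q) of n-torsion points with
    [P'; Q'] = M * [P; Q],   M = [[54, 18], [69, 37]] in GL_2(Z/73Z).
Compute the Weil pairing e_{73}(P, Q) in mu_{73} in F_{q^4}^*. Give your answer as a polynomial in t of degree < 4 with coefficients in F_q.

130714172689903 + 129399264445577*t + 86651776841308*t^2 + 32064195666781*t^3

Under M = [[54,18],[69,37]] in GL_2(Z/73), e_{73}(P',Q') = e_{73}(P,Q)^(54*37-18*69 mod 73).
54*37 - 18*69 = 756; reduced mod 73: det = 26, inverse 59.
Map (x,y)_Ed via u=(1+y)/(1-y), v=(1+y)/((1-y)x) to Montgomery A=96703238124599,B=45254996448988; then to (a',b')=(82948180603385,21110946393470).
Double-and-add over 1001001: 7-1 doublings, 3-1 additions; each step l_{T,T}/v_{2T} or l_{T,P'}/v at Q'+S for random S.
Result: e(P',Q') = 116866669832747 + 18123571190806*t + 79475771458794*t^2 + 80388192371433*t^3.
e_{73}(P,Q) = (116866669832747 + 18123571190806*t + 79475771458794*t^2 + 80388192371433*t^3)^{59} = 130714172689903 + 129399264445577*t + 86651776841308*t^2 + 32064195666781*t^3.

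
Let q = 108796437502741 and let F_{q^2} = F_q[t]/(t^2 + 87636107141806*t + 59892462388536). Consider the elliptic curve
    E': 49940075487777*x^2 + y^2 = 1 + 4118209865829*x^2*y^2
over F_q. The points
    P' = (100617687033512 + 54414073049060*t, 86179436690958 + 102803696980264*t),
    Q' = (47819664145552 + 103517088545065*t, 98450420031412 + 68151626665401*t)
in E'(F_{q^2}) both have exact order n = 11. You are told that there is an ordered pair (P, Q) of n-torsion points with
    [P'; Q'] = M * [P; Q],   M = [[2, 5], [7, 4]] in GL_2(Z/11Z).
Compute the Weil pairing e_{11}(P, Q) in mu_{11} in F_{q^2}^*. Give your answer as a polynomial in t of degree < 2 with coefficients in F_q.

The 11-Weil pairing on E[11] over F_{108796437502741} is alternating-bilinear: e_{11}(P',Q') = e_{11}(P,Q)^det(M).
det(M) mod 11 = 6; its inverse in (Z/11)^* is 2 (check: 6*2 mod 11 = 1).
Map (x,y)_Ed via u=(1+y)/(1-y), v=(1+y)/((1-y)x) to Montgomery A=36781502913272,B=15740994040838; then to (a',b')=(55539525105267,100347796014950).
Run Miller on y^2=x^3+55539525105267*x+100347796014950 over F_{108796437502741}: ladder 1011 (4 bits); e = f_P(D_Q)/f_Q(D_P).
Result: e(P',Q') = 9333633582350 + 38846472710679*t.
Hence e(P,Q) = 90306782059574 + 93159118503277*t in F_{108796437502741^2}^*.

90306782059574 + 93159118503277*t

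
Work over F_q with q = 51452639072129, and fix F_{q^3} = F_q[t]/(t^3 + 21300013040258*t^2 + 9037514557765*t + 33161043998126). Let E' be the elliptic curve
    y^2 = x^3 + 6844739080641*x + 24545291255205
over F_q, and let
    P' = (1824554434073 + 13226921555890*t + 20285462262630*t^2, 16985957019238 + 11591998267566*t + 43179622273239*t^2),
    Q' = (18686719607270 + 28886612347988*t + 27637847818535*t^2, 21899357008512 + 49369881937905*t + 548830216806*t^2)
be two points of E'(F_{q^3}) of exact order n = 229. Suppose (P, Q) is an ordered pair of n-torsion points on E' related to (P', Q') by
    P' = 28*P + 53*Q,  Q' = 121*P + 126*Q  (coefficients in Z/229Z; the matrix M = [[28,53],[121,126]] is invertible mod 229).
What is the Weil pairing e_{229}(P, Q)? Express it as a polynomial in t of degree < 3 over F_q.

8229556520994 + 21012066135435*t + 17580377803557*t^2

The 229-Weil pairing on E[229] over F_{51452639072129} is alternating-bilinear: e_{229}(P',Q') = e_{229}(P,Q)^det(M).
So e_{229}(P,Q) = e_{229}(P',Q')^{117}, since 92*117 = 1 mod 229.
Miller loop for e_{229} over F_{51452639072129^3}: bits of 229 = 11100101; 7 double steps + 4 add steps, l/v at each.
The quotient is 49326247872380 + 18720067173635*t + 6856824426063*t^2.
(49326247872380 + 18720067173635*t + 6856824426063*t^2)^{117} mod (51452639072129,f) = 8229556520994 + 21012066135435*t + 17580377803557*t^2.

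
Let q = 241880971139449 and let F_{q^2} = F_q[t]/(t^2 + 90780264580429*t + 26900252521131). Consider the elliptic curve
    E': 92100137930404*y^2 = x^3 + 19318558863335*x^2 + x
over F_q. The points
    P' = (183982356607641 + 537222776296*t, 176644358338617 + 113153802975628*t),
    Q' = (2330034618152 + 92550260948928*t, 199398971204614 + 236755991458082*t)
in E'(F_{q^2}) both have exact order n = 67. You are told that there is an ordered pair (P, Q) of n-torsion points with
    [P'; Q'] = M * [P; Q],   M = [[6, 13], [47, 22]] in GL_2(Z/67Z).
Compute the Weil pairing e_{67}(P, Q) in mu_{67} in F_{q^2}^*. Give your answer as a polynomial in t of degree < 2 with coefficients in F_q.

227051007339513 + 210146696423875*t

The 67-Weil pairing on E[67] over F_{241880971139449} is alternating-bilinear: e_{67}(P',Q') = e_{67}(P,Q)^det(M).
Hence e(P,Q) = e(P',Q')^{20} where 20 = 57^{-1} mod 67.
Montgomery->Weierstrass: x_W = 21929475287748*x+26391507799520, y_W=21929475287748*y on F_{241880971139449}; lands on y^2=x^3+210705988485344.
Miller loop for e_{67} over F_{241880971139449^2}: bits of 67 = 1000011; 6 double steps + 2 add steps, l/v at each.
The quotient is 129976863686537 + 110450227230837*t.
e_{67}(P,Q) = (129976863686537 + 110450227230837*t)^{20} = 227051007339513 + 210146696423875*t.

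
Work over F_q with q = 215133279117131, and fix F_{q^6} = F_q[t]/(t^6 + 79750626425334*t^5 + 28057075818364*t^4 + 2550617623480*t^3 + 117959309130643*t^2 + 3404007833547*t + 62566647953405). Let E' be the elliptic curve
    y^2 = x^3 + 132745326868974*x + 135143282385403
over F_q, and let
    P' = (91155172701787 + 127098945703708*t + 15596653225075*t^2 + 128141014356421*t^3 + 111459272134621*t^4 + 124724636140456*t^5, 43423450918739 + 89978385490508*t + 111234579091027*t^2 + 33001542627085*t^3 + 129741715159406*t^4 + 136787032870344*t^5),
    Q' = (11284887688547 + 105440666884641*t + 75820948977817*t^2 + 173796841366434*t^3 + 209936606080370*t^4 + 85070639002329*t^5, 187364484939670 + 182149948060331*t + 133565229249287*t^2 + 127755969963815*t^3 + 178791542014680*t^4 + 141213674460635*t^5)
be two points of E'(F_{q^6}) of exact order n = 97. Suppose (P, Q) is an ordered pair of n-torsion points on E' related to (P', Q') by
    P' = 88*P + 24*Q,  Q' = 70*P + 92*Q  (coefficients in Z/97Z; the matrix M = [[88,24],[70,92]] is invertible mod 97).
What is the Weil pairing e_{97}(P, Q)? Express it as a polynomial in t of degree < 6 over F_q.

e_{97}(aP+bQ,cP+dQ) = e_{97}(P,Q)^(ad-bc); with (a,b,c,d)=(88,24,70,92) this gives the det-97 law.
det(M) mod 97 = 14; its inverse in (Z/97)^* is 7 (check: 14*7 mod 97 = 1).
Build f_{97,P'} and f_{97,Q'} via the 7-bit ladder of 97=1100001_2; evaluate at shifted divisors; quotient in F_{215133279117131^6}.
Miller gives e_{97}(P',Q') = 205816466858533 + 162528278289294*t + 105155891455030*t^2 + 65332297858696*t^3 + 146348335683828*t^4 + 75620373395006*t^5 in F_{215133279117131^6}.
Finally e_{97}(P,Q) = 150426991098383 + 191091409965946*t + 55528805063276*t^2 + 121931000241346*t^3 + 15871183845695*t^4 + 45570607073958*t^5.

150426991098383 + 191091409965946*t + 55528805063276*t^2 + 121931000241346*t^3 + 15871183845695*t^4 + 45570607073958*t^5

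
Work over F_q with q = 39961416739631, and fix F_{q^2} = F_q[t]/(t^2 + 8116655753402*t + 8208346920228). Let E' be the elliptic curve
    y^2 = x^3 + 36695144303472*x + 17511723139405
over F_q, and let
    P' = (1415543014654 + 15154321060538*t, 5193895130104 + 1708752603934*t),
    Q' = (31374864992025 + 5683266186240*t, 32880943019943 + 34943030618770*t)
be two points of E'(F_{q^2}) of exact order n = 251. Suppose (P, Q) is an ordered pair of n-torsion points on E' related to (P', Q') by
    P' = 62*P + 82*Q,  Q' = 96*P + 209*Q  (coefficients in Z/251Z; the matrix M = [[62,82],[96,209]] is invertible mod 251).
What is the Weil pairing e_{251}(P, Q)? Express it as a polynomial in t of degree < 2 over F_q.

The 251-Weil pairing on E[251] over F_{39961416739631} is alternating-bilinear: e_{251}(P',Q') = e_{251}(P,Q)^det(M).
So e_{251}(P,Q) = e_{251}(P',Q')^{232}, since 66*232 = 1 mod 251.
Run Miller on y^2=x^3+36695144303472*x+17511723139405 over F_{39961416739631}: ladder 11111011 (8 bits); e = f_P(D_Q)/f_Q(D_P).
f_P(D_Q)/f_Q(D_P) = 8041183106440 + 10157295427082*t.
Thus e_{251}(P,Q) = 13426936679813 + 9646653545995*t.

13426936679813 + 9646653545995*t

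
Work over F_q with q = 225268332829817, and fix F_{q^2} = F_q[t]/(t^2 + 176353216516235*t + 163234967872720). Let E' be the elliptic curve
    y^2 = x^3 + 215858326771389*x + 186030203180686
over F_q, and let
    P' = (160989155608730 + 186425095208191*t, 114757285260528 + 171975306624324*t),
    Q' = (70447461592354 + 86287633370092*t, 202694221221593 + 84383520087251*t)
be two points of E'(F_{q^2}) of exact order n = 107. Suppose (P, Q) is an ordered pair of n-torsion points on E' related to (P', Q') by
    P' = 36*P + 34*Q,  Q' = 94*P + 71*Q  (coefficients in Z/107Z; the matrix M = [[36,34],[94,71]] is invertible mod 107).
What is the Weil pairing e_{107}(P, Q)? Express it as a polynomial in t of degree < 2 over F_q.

216125749265343 + 97495729598399*t

Under M = [[36,34],[94,71]] in GL_2(Z/107), e_{107}(P',Q') = e_{107}(P,Q)^(36*71-34*94 mod 107).
So e_{107}(P,Q) = e_{107}(P',Q')^{54}, since 2*54 = 1 mod 107.
n = 107 = (1101011)_2 (7 bits, wt 5); accumulate f_{107,P'}(Q'+S)/f_{107,P'}(S) along the 6-step ladder.
The quotient is 18743164633677 + 76656203077439*t.
Hence e(P,Q) = 216125749265343 + 97495729598399*t in F_{225268332829817^2}^*.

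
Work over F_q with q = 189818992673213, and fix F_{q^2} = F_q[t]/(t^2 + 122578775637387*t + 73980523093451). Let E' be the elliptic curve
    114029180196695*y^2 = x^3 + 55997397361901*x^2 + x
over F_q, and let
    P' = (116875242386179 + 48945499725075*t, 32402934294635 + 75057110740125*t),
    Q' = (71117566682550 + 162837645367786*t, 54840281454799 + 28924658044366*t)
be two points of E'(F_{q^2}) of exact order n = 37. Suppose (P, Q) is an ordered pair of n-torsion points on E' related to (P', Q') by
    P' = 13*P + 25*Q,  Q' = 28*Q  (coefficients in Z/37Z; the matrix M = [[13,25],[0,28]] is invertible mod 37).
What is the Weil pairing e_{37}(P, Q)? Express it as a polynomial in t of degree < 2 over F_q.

Under M = [[13,25],[0,28]] in GL_2(Z/37), e_{37}(P',Q') = e_{37}(P,Q)^(13*28-25*0 mod 37).
det M = 13*28 - 25*0 = 364 = 31 (mod 37); 31^{-1} = 6 (mod 37).
Montgomery->Weierstrass: x_W = 75597434958502*x+87464620026772, y_W=75597434958502*y on F_{189818992673213}; lands on y^2=x^3+8231827400784*x+38762710444206.
Double-and-add over 100101: 6-1 doublings, 3-1 additions; each step l_{T,T}/v_{2T} or l_{T,P'}/v at Q'+S for random S.
The quotient is 35019489669207 + 56119940688817*t.
Hence e(P,Q) = 97276579111596 + 115387505955308*t in F_{189818992673213^2}^*.

97276579111596 + 115387505955308*t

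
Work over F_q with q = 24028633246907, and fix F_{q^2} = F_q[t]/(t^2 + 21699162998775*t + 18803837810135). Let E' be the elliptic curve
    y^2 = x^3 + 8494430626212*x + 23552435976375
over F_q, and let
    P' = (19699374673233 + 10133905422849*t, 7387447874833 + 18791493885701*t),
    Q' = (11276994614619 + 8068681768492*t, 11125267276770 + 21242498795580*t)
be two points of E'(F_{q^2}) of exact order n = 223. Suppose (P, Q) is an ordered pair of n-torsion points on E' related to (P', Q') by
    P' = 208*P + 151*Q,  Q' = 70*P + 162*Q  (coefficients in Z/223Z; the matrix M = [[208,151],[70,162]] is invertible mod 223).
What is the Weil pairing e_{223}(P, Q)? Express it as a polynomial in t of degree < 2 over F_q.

17332036446823 + 19778978147550*t

The 223-Weil pairing on E[223] over F_{24028633246907} is alternating-bilinear: e_{223}(P',Q') = e_{223}(P,Q)^det(M).
So e_{223}(P,Q) = e_{223}(P',Q')^{125}, since 157*125 = 1 mod 223.
Build f_{223,P'} and f_{223,Q'} via the 8-bit ladder of 223=11011111_2; evaluate at shifted divisors; quotient in F_{24028633246907^2}.
The quotient is 18298182656044 + 23356540392018*t.
(18298182656044 + 23356540392018*t)^{125} mod (24028633246907,f) = 17332036446823 + 19778978147550*t.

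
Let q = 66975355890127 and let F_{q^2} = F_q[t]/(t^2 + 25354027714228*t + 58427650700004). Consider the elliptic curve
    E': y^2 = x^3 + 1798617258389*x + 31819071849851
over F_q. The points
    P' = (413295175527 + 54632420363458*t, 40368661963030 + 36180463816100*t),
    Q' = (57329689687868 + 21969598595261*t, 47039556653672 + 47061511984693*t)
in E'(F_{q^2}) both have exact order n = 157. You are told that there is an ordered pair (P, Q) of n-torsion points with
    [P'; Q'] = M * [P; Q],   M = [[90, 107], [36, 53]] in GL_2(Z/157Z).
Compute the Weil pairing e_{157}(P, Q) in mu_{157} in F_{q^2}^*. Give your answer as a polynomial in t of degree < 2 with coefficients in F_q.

Alternating bilinearity on E[157] (values in mu_{157} in F_{66975355890127^2}) gives e(P',Q') = e(P,Q)^det(M).
Inverting 133 mod 157: 85. Thus e_{157}(P,Q) = e(P',Q')^{85}.
Miller loop for e_{157} over F_{66975355890127^2}: bits of 157 = 10011101; 7 double steps + 4 add steps, l/v at each.
f_P(D_Q)/f_Q(D_P) = 64515583015797 + 64406240519249*t.
Thus e_{157}(P,Q) = 23912560333710 + 66024337236178*t.

23912560333710 + 66024337236178*t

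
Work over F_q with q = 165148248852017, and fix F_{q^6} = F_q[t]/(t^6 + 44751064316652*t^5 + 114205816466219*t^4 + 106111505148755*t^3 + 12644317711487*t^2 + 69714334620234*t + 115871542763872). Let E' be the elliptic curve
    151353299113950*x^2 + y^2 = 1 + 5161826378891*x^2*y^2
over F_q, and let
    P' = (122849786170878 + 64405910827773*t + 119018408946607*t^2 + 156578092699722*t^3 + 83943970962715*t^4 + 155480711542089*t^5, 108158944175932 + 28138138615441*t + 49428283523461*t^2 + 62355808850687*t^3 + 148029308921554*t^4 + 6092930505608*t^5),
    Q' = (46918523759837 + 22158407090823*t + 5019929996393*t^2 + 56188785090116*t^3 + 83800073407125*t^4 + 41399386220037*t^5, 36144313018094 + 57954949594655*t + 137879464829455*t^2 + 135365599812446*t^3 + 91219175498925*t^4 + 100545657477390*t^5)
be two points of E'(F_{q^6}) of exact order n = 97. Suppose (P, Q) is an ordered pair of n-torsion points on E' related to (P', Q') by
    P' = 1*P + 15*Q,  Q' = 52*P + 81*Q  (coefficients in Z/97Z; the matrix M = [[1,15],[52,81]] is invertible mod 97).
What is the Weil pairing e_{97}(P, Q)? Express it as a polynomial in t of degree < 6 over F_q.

e_{97} is bilinear + alternating on E[97], so e_{97}(1*P + 15*Q, 52*P + 81*Q) = e_{97}(P,Q)^(1*81-15*52).
So e_{97}(P,Q) = e_{97}(P',Q')^{63}, since 77*63 = 1 mod 97.
Edwards->Montgomery: u=(1+y)/(1-y), v=u/x -> 76737237980281v^2=u^3+30492738082628u^2+u; then x_W=77834930396769u+163709394958821: y^2=x^3+89155949706498*x+17771169657930.
Miller loop for e_{97} over F_{165148248852017^6}: bits of 97 = 1100001; 6 double steps + 2 add steps, l/v at each.
Result: e(P',Q') = 59460125593999 + 92297415894867*t + 154317776187409*t^2 + 151751222759907*t^3 + 120629396346968*t^4 + 17653292349257*t^5.
e_{97}(P,Q) = (59460125593999 + 92297415894867*t + 154317776187409*t^2 + 151751222759907*t^3 + 120629396346968*t^4 + 17653292349257*t^5)^{63} = 147723859952213 + 66739711180003*t + 120157232987053*t^2 + 23189394699918*t^3 + 84701025562034*t^4 + 132504365661484*t^5.

147723859952213 + 66739711180003*t + 120157232987053*t^2 + 23189394699918*t^3 + 84701025562034*t^4 + 132504365661484*t^5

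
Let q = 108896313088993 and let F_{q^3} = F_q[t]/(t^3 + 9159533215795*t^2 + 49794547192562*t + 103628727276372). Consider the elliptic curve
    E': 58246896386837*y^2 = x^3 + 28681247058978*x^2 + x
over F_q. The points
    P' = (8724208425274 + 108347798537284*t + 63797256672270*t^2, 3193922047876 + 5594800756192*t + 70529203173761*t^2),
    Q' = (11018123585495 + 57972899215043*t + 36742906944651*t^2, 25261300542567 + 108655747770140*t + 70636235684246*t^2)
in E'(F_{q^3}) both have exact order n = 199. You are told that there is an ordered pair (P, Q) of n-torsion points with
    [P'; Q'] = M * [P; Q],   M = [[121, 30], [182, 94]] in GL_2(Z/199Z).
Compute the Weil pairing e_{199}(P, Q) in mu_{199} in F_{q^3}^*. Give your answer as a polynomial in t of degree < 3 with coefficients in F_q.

e_{199}(aP+bQ,cP+dQ) = e_{199}(P,Q)^(ad-bc); with (a,b,c,d)=(121,30,182,94) this gives the det-199 law.
det(M) mod 199 = 143; its inverse in (Z/199)^* is 167 (check: 143*167 mod 199 = 1).
(x,y)|->(26951214456606x+31633001616339,26951214456606y) sends E' to y^2=x^3+65115303785152.
Build f_{199,P'} and f_{199,Q'} via the 8-bit ladder of 199=11000111_2; evaluate at shifted divisors; quotient in F_{108896313088993^3}.
So e_{199}(P',Q') = 23857382452027 + 74426569150868*t + 72498177748635*t^2.
Raise to 167: e(P,Q) = 68578530012989 + 19564685106779*t + 67244442693294*t^2 in mu_{199}.

68578530012989 + 19564685106779*t + 67244442693294*t^2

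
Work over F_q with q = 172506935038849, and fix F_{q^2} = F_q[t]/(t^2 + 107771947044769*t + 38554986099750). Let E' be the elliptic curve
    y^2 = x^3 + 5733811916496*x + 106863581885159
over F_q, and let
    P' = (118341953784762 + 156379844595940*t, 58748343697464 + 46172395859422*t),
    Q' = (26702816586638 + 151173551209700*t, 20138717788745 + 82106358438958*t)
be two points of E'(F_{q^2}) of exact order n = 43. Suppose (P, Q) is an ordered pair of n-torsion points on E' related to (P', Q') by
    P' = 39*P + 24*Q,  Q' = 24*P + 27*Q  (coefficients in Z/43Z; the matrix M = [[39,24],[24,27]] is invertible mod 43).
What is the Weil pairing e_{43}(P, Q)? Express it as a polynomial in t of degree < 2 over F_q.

96175281641406 + 99954211082768*t

Since e_{43}(P,P)=e_{43}(Q,Q)=1 and e_{43}(Q,P)=e_{43}(P,Q)^{-1}, expanding e_{43}(39*P + 24*Q,24*P + 27*Q) leaves e(P,Q)^det(M).
So e_{43}(P,Q) = e_{43}(P',Q')^{11}, since 4*11 = 1 mod 43.
Miller loop for e_{43} over F_{172506935038849^2}: bits of 43 = 101011; 5 double steps + 3 add steps, l/v at each.
Miller gives e_{43}(P',Q') = 89695266201323 + 31637548045002*t in F_{172506935038849^2}.
Finally e_{43}(P,Q) = 96175281641406 + 99954211082768*t.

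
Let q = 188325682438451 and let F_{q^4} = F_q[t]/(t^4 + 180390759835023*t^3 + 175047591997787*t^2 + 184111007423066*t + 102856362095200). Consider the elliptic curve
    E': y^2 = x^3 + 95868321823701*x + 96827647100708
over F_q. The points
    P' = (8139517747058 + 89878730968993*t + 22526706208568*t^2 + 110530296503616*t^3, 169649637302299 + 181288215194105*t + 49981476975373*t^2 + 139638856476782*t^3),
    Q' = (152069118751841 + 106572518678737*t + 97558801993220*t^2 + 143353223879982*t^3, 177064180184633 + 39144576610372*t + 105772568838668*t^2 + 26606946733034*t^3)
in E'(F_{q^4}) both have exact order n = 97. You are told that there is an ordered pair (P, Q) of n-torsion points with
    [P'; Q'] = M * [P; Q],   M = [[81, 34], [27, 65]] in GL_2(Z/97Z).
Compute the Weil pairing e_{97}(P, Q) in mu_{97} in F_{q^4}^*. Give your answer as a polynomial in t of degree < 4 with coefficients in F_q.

59073543334530 + 143405322237710*t + 14108247113528*t^2 + 87544468914932*t^3

Under M = [[81,34],[27,65]] in GL_2(Z/97), e_{97}(P',Q') = e_{97}(P,Q)^(81*65-34*27 mod 97).
det M = 81*65 - 34*27 = 4347 = 79 (mod 97); 79^{-1} = 70 (mod 97).
Miller loop for e_{97} over F_{188325682438451^4}: bits of 97 = 1100001; 6 double steps + 2 add steps, l/v at each.
Result: e(P',Q') = 56978624664067 + 11610858106071*t + 69691562630283*t^2 + 153380333816338*t^3.
Thus e_{97}(P,Q) = 59073543334530 + 143405322237710*t + 14108247113528*t^2 + 87544468914932*t^3.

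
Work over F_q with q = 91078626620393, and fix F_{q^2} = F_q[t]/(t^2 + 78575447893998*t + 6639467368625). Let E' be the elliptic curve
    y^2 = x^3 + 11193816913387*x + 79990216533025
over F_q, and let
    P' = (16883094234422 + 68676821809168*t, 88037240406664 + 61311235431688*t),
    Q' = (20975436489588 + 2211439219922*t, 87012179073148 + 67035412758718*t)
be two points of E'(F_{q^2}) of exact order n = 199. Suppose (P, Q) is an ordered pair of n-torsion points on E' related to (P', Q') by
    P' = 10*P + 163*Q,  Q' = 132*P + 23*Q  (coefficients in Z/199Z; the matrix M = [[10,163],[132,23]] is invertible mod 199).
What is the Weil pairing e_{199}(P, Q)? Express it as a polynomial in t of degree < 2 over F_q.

Alternating bilinearity on E[199] (values in mu_{199} in F_{91078626620393^2}) gives e(P',Q') = e(P,Q)^det(M).
Hence e(P,Q) = e(P',Q')^{57} where 57 = 7^{-1} mod 199.
n = 199 = (11000111)_2 (8 bits, wt 5); accumulate f_{199,P'}(Q'+S)/f_{199,P'}(S) along the 7-step ladder.
Result: e(P',Q') = 76948068643287 + 46498346078338*t.
Raise to 57: e(P,Q) = 36915960985286 + 45199684263816*t in mu_{199}.

36915960985286 + 45199684263816*t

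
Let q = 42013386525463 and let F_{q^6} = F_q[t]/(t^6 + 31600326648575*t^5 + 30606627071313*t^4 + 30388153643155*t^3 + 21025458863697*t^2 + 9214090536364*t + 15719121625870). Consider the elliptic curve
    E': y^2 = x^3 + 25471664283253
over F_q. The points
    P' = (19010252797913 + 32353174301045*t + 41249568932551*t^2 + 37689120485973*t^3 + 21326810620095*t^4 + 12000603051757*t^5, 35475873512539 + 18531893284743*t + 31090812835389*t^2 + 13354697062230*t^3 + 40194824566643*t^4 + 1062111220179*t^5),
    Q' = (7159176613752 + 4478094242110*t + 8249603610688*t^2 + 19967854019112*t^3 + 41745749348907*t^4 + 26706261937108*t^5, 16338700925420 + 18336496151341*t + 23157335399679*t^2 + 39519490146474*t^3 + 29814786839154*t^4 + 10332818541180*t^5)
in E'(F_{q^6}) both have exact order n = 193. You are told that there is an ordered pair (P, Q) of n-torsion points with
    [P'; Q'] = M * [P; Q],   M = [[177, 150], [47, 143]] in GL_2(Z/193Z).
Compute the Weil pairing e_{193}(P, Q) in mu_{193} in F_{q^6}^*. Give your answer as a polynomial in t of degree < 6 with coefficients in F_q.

29622004173391 + 21875022159222*t + 33072812459968*t^2 + 8677908674555*t^3 + 35605669682056*t^4 + 41386859062581*t^5

Under M = [[177,150],[47,143]] in GL_2(Z/193), e_{193}(P',Q') = e_{193}(P,Q)^(177*143-150*47 mod 193).
Hence e(P,Q) = e(P',Q')^{133} where 133 = 119^{-1} mod 193.
Miller loop for e_{193} over F_{42013386525463^6}: bits of 193 = 11000001; 7 double steps + 2 add steps, l/v at each.
e_{193}(P',Q') = 19617831109254 + 40341286366843*t + 28603658396702*t^2 + 20808382588582*t^3 + 36213422188856*t^4 + 39152245099217*t^5.
(19617831109254 + 40341286366843*t + 28603658396702*t^2 + 20808382588582*t^3 + 36213422188856*t^4 + 39152245099217*t^5)^{133} mod (42013386525463,f) = 29622004173391 + 21875022159222*t + 33072812459968*t^2 + 8677908674555*t^3 + 35605669682056*t^4 + 41386859062581*t^5.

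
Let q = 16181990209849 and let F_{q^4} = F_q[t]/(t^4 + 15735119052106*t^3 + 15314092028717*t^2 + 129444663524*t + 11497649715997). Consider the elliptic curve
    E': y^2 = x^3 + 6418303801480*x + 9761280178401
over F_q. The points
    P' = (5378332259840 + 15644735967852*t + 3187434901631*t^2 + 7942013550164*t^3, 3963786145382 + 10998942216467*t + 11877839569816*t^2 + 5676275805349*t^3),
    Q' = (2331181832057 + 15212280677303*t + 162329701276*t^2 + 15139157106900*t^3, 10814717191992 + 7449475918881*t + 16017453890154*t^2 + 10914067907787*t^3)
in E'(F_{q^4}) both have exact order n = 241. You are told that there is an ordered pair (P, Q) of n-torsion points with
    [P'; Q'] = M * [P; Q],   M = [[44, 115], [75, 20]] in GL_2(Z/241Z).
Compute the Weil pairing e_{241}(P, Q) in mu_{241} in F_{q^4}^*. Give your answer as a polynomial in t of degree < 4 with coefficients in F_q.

e_{241} is bilinear + alternating on E[241], so e_{241}(44*P + 115*Q, 75*P + 20*Q) = e_{241}(P,Q)^(44*20-115*75).
Inverting 208 mod 241: 73. Thus e_{241}(P,Q) = e(P',Q')^{73}.
n = 241 = (11110001)_2 (8 bits, wt 5); accumulate f_{241,P'}(Q'+S)/f_{241,P'}(S) along the 7-step ladder.
So e_{241}(P',Q') = 3487994209416 + 1282409202015*t + 12812053076961*t^2 + 1309080418569*t^3.
Hence e(P,Q) = 1580338277898 + 12350399148436*t + 11828564707795*t^2 + 3859451265211*t^3 in F_{16181990209849^4}^*.

1580338277898 + 12350399148436*t + 11828564707795*t^2 + 3859451265211*t^3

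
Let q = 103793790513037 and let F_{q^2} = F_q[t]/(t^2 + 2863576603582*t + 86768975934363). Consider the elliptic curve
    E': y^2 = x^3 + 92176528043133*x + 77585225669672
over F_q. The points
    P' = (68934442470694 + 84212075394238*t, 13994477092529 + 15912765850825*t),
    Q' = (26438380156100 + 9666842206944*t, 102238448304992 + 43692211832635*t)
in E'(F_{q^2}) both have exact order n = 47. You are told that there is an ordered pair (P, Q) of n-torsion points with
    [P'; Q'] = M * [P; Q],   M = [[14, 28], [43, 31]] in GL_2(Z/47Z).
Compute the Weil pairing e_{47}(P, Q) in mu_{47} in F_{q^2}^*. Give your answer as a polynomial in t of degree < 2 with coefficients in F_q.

Under M = [[14,28],[43,31]] in GL_2(Z/47), e_{47}(P',Q') = e_{47}(P,Q)^(14*31-28*43 mod 47).
Inverting 29 mod 47: 13. Thus e_{47}(P,Q) = e(P',Q')^{13}.
n = 47 = (101111)_2 (6 bits, wt 5); accumulate f_{47,P'}(Q'+S)/f_{47,P'}(S) along the 5-step ladder.
The quotient is 76801880192997 + 12310337393109*t.
Raise to 13: e(P,Q) = 2901640748148 + 93126523660629*t in mu_{47}.

2901640748148 + 93126523660629*t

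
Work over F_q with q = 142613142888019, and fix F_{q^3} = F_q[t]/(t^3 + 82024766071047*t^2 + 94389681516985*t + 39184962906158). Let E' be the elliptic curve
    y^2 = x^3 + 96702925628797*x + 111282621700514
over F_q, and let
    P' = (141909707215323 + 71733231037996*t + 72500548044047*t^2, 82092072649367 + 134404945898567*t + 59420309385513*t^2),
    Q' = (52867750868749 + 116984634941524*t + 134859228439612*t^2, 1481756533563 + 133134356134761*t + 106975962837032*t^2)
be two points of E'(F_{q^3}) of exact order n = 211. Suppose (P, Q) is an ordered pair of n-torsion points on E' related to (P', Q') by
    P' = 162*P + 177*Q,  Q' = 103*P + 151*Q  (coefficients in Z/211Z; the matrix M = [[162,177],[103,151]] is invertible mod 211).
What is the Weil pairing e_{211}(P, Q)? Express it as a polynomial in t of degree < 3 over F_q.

The 211-Weil pairing on E[211] over F_{142613142888019} is alternating-bilinear: e_{211}(P',Q') = e_{211}(P,Q)^det(M).
det M = 162*151 - 177*103 = 6231 = 112 (mod 211); 112^{-1} = 130 (mod 211).
Run Miller on y^2=x^3+96702925628797*x+111282621700514 over F_{142613142888019}: ladder 11010011 (8 bits); e = f_P(D_Q)/f_Q(D_P).
Result: e(P',Q') = 109926488789456 + 131580801896284*t + 106886685761550*t^2.
Hence e(P,Q) = 94238233473111 + 8399496374524*t + 38208743466016*t^2 in F_{142613142888019^3}^*.

94238233473111 + 8399496374524*t + 38208743466016*t^2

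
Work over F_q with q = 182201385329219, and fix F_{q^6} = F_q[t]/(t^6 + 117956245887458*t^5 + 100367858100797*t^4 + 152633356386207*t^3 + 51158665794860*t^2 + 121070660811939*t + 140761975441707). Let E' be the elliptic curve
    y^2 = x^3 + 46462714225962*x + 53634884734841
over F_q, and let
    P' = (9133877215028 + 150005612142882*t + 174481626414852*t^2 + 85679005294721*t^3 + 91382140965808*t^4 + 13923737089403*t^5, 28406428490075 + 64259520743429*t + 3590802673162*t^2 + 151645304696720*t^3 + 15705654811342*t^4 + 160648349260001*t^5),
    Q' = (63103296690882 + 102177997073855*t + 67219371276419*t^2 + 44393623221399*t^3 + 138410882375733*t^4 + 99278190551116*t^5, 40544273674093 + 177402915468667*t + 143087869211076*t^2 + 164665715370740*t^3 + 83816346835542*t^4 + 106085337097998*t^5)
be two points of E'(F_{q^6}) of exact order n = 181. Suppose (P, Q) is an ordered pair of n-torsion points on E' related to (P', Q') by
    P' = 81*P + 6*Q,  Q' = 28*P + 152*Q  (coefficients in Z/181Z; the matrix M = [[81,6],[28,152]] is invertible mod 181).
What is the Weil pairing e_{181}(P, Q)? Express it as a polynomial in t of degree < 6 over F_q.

The 181-Weil pairing on E[181] over F_{182201385329219} is alternating-bilinear: e_{181}(P',Q') = e_{181}(P,Q)^det(M).
det M = 81*152 - 6*28 = 12144 = 17 (mod 181); 17^{-1} = 32 (mod 181).
n = 181 = (10110101)_2 (8 bits, wt 5); accumulate f_{181,P'}(Q'+S)/f_{181,P'}(S) along the 7-step ladder.
Result: e(P',Q') = 113193710156083 + 28951170090683*t + 149439271653931*t^2 + 3167752356893*t^3 + 112290451014273*t^4 + 61677829024669*t^5.
Thus e_{181}(P,Q) = 22796671796545 + 118397669227026*t + 142822187920428*t^2 + 46537087470901*t^3 + 60577417751682*t^4 + 51078725221690*t^5.

22796671796545 + 118397669227026*t + 142822187920428*t^2 + 46537087470901*t^3 + 60577417751682*t^4 + 51078725221690*t^5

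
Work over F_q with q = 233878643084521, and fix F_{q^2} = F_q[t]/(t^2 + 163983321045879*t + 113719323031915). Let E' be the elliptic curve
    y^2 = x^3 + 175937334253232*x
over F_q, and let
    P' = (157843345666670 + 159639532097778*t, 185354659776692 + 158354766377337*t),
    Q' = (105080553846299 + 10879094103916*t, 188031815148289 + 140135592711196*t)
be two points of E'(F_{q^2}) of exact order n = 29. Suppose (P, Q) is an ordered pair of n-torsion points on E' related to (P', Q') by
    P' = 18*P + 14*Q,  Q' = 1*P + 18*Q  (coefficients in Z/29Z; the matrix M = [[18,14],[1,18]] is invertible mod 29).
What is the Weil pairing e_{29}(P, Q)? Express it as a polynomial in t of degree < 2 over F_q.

Alternating bilinearity on E[29] (values in mu_{29} in F_{233878643084521^2}) gives e(P',Q') = e(P,Q)^det(M).
18*18 - 14*1 = 310; reduced mod 29: det = 20, inverse 16.
Miller loop for e_{29} over F_{233878643084521^2}: bits of 29 = 11101; 4 double steps + 3 add steps, l/v at each.
The quotient is 105571513862262 + 37905730598715*t.
Raise to 16: e(P,Q) = 136823484017875 + 6531073419321*t in mu_{29}.

136823484017875 + 6531073419321*t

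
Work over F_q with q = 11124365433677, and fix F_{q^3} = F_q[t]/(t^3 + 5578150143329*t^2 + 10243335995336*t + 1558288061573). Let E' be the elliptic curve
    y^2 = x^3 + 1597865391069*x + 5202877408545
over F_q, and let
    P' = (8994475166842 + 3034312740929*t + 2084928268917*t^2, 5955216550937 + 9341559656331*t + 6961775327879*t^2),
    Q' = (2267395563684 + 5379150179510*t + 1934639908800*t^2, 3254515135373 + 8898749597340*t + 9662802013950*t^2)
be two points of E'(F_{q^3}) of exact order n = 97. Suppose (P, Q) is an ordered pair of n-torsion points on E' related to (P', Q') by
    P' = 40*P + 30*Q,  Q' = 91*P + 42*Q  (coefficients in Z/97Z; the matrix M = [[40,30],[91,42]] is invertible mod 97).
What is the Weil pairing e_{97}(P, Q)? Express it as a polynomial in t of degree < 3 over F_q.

Since e_{97}(P,P)=e_{97}(Q,Q)=1 and e_{97}(Q,P)=e_{97}(P,Q)^{-1}, expanding e_{97}(40*P + 30*Q,91*P + 42*Q) leaves e(P,Q)^det(M).
40*42 - 30*91 = -1050; reduced mod 97: det = 17, inverse 40.
Miller loop for e_{97} over F_{11124365433677^3}: bits of 97 = 1100001; 6 double steps + 2 add steps, l/v at each.
Miller gives e_{97}(P',Q') = 5314209252061 + 3964514277691*t + 8683051028713*t^2 in F_{11124365433677^3}.
Raise to 40: e(P,Q) = 3438228646609 + 10790689767019*t + 8123488925133*t^2 in mu_{97}.

3438228646609 + 10790689767019*t + 8123488925133*t^2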